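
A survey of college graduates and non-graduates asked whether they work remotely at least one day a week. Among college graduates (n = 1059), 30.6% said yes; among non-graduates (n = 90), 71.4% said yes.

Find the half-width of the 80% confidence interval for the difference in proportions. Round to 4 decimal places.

0.0637

The two standard errors are √(0.3060×0.6940/1059) = 0.01416 and √(0.7140×0.2860/90) = 0.04763.
Because the samples are independent, SE_diff = √(0.01416² + 0.04763²) = 0.04969.
Using z* = 1.282 for 80%, ME = 1.282 × 0.04969 = 0.06370.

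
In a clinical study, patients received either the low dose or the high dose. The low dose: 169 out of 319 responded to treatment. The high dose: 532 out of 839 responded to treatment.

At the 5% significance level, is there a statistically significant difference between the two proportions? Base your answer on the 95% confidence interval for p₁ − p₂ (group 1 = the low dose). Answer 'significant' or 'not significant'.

significant

p̂₁ = 169/319 = 0.5298 and p̂₂ = 532/839 = 0.6341.
SE₁ = √(p̂₁(1−p̂₁)/n₁) = √(0.5298·0.4702/319) = 0.02794; SE₂ = √(0.6341·0.3659/839) = 0.01663.
Independent samples: SE of the difference = √(SE₁² + SE₂²) = √(0.0007806436 + 0.0002765569) = 0.03251.
z* for 95% confidence is 1.960, so the margin of error is 1.960 × 0.03251 = 0.06372.
Point estimate p̂₁ − p̂₂ = 0.5298 − 0.6341 = -0.1043.
-0.1043 ± 0.06372 → (-0.16802, -0.04058).
The interval (-0.16802, -0.04058) does not contain 0, so the difference is significant.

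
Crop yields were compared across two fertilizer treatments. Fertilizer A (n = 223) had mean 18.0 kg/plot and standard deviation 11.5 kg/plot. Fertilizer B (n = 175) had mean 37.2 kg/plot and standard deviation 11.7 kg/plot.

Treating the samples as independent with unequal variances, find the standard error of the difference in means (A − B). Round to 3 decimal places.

SE₁ = s₁/√n₁ = 11.5/√223 = 0.7701; SE₂ = 11.7/√175 = 0.8844.
Independent samples, unequal variances: SE_diff = √(SE₁² + SE₂²) = √(0.59305401 + 0.78216336) = 1.1727.

1.173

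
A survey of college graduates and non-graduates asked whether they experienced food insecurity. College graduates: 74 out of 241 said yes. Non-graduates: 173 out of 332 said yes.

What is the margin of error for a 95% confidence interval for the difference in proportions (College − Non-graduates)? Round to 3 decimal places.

0.079

Sample proportions: 74/241 = 0.3071, 173/332 = 0.5211.
Each SE is √(p̂(1−p̂)/n): √(0.3071·0.6929/241) = 0.02971 and √(0.5211·0.4789/332) = 0.02742.
SE(p̂₁ − p̂₂) = √(SE₁² + SE₂²) = √(0.0008826841 + 0.0007518564) = 0.04043, since the two samples are independent.
At 95% confidence z* = 1.960; margin = 1.960 × 0.04043 = 0.07924.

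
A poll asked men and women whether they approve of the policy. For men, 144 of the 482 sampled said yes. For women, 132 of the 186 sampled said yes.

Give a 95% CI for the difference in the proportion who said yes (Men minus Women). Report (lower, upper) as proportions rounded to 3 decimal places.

First, p̂₁ = 144/482 = 0.2988; p̂₂ = 132/186 = 0.7097.
The two standard errors are √(0.2988×0.7012/482) = 0.02085 and √(0.7097×0.2903/186) = 0.03328.
Because the samples are independent, SE_diff = √(0.02085² + 0.03328²) = 0.03927.
Using z* = 1.960 for 95%, ME = 1.960 × 0.03927 = 0.07697.
p̂₁ − p̂₂ = -0.4109; interval -0.4109 ± 0.07697 gives (-0.488, -0.334).

(-0.488, -0.334)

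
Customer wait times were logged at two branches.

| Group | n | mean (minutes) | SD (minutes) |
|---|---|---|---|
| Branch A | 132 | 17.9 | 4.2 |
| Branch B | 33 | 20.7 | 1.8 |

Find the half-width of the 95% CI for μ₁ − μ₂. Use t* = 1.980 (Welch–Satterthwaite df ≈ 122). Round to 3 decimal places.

0.953

Per-group SEs: s₁/√n₁ = 4.2/√132 = 0.3656, s₂/√n₂ = 1.8/√33 = 0.3133.
Unpooled SE of the difference: √(0.13366336 + 0.09815689) = 0.4815.
Margin of error = t* · SE = 1.980 × 0.4815 = 0.9534.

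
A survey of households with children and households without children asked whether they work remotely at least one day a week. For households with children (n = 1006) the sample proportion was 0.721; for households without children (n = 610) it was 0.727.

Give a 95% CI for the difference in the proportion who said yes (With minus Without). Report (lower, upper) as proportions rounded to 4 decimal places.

(-0.0509, 0.0389)

The two standard errors are √(0.7210×0.2790/1006) = 0.01414 and √(0.7270×0.2730/610) = 0.01804.
Because the samples are independent, SE_diff = √(0.01414² + 0.01804²) = 0.02292.
Using z* = 1.960 for 95%, ME = 1.960 × 0.02292 = 0.04492.
p̂₁ − p̂₂ = -0.0060; interval -0.0060 ± 0.04492 gives (-0.0509, 0.0389).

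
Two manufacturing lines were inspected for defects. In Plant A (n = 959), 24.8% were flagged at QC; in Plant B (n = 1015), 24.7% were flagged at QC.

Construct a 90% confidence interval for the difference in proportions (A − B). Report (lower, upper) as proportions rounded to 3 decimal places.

(-0.031, 0.033)

SE₁ = √(p̂₁(1−p̂₁)/n₁) = √(0.2480·0.7520/959) = 0.01395; SE₂ = √(0.2470·0.7530/1015) = 0.01354.
Independent samples: SE of the difference = √(SE₁² + SE₂²) = √(0.0001946025 + 0.0001833316) = 0.01944.
z* for 90% confidence is 1.645, so the margin of error is 1.645 × 0.01944 = 0.03198.
Point estimate p̂₁ − p̂₂ = 0.2480 − 0.2470 = 0.0010.
0.0010 ± 0.03198 → (-0.031, 0.033).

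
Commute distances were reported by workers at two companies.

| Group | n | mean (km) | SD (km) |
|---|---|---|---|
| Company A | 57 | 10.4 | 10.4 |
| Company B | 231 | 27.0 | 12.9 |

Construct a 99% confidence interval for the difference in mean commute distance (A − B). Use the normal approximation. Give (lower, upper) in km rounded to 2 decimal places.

SE₁ = s₁/√n₁ = 10.4/√57 = 1.3775; SE₂ = 12.9/√231 = 0.8488.
Independent samples, unequal variances: SE_diff = √(SE₁² + SE₂²) = √(1.89750625 + 0.72046144) = 1.6180.
z* = 2.576, so margin of error = 2.576 × 1.6180 = 4.1680.
Difference in means = 10.4 − 27.0 = -16.6000.
-16.6000 ± 4.1680 → (-20.77, -12.43).

(-20.77, -12.43)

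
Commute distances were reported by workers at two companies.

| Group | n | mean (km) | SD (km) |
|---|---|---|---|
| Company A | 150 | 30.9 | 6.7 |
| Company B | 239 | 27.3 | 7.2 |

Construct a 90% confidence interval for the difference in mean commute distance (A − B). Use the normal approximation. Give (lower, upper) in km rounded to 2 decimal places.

Per-group SEs: s₁/√n₁ = 6.7/√150 = 0.5471, s₂/√n₂ = 7.2/√239 = 0.4657.
Unpooled SE of the difference: √(0.29931841 + 0.21687649) = 0.7185.
Margin of error = z* · SE = 1.645 × 0.7185 = 1.1819.
x̄₁ − x̄₂ = 30.9 − 27.3 = 3.6000.
CI: 3.6000 ± 1.1819 = (2.42, 4.78).

(2.42, 4.78)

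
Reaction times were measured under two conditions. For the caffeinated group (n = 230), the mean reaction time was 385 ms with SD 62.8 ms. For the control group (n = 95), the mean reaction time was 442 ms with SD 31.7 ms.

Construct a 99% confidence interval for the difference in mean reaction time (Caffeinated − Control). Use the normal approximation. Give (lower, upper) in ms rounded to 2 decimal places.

Standard errors of each mean: 62.8/√230 = 4.1409 and 31.7/√95 = 3.2524.
SE(x̄₁ − x̄₂) = √(4.1409² + 3.2524²) = 5.2655 for independent samples with unequal variances.
With z* = 2.576, the margin is 2.576 × 5.2655 = 13.5639.
x̄₁ − x̄₂ = 385 − 442 = -57.0000; the interval is -57.0000 ± 13.5639 = (-70.56, -43.44).

(-70.56, -43.44)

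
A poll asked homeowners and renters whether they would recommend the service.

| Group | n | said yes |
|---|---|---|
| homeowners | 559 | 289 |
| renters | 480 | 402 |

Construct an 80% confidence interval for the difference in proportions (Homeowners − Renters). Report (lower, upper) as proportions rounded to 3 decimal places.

(-0.355, -0.286)

p̂₁ = 289/559 = 0.5170 and p̂₂ = 402/480 = 0.8375.
SE₁ = √(p̂₁(1−p̂₁)/n₁) = √(0.5170·0.4830/559) = 0.02114; SE₂ = √(0.8375·0.1625/480) = 0.01684.
Independent samples: SE of the difference = √(SE₁² + SE₂²) = √(0.0004468996 + 0.0002835856) = 0.02703.
z* for 80% confidence is 1.282, so the margin of error is 1.282 × 0.02703 = 0.03465.
Point estimate p̂₁ − p̂₂ = 0.5170 − 0.8375 = -0.3205.
-0.3205 ± 0.03465 → (-0.355, -0.286).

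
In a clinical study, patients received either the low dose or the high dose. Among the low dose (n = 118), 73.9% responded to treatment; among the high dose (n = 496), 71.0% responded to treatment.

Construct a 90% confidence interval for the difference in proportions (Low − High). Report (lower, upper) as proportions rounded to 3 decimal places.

(-0.045, 0.103)

The two standard errors are √(0.7390×0.2610/118) = 0.04043 and √(0.7100×0.2900/496) = 0.02037.
Because the samples are independent, SE_diff = √(0.04043² + 0.02037²) = 0.04527.
Using z* = 1.645 for 90%, ME = 1.645 × 0.04527 = 0.07447.
p̂₁ − p̂₂ = 0.0290; interval 0.0290 ± 0.07447 gives (-0.045, 0.103).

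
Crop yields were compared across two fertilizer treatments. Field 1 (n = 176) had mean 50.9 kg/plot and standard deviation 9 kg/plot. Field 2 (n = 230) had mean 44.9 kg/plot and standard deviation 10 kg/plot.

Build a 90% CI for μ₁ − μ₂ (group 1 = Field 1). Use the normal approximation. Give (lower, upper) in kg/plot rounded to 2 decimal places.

SE₁ = s₁/√n₁ = 9/√176 = 0.6784; SE₂ = 10/√230 = 0.6594.
Independent samples, unequal variances: SE_diff = √(SE₁² + SE₂²) = √(0.46022656 + 0.43480836) = 0.9461.
z* = 1.645, so margin of error = 1.645 × 0.9461 = 1.5563.
Difference in means = 50.9 − 44.9 = 6.0000.
6.0000 ± 1.5563 → (4.44, 7.56).

(4.44, 7.56)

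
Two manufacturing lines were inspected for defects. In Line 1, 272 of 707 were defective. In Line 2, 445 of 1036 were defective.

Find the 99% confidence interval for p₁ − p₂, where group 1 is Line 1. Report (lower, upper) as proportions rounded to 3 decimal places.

(-0.106, 0.017)

First, p̂₁ = 272/707 = 0.3847; p̂₂ = 445/1036 = 0.4295.
The two standard errors are √(0.3847×0.6153/707) = 0.01830 and √(0.4295×0.5705/1036) = 0.01538.
Because the samples are independent, SE_diff = √(0.01830² + 0.01538²) = 0.02390.
Using z* = 2.576 for 99%, ME = 2.576 × 0.02390 = 0.06157.
p̂₁ − p̂₂ = -0.0448; interval -0.0448 ± 0.06157 gives (-0.106, 0.017).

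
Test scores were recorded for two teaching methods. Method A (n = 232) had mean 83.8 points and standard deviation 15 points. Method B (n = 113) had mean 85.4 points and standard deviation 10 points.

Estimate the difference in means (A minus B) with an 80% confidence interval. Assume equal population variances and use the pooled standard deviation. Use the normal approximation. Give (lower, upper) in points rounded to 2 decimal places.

(-3.60, 0.40)

s_p = √[((n₁−1)s₁² + (n₂−1)s₂²)/(n₁+n₂−2)] = √[(231·15² + 112·10²)/343] = 13.5714.
SE = 13.5714·√(1/232 + 1/113) = 1.5569.
With z* = 1.282, margin = 1.282 × 1.5569 = 1.9959.
x̄₁ − x̄₂ = 83.8 − 85.4 = -1.6000; interval -1.6000 ± 1.9959 = (-3.60, 0.40).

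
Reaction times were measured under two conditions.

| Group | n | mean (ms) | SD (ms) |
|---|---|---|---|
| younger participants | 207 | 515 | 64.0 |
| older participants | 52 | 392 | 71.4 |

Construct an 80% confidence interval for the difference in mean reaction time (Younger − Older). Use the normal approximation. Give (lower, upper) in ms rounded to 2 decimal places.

SE₁ = s₁/√n₁ = 64.0/√207 = 4.4483; SE₂ = 71.4/√52 = 9.9014.
Independent samples, unequal variances: SE_diff = √(SE₁² + SE₂²) = √(19.78737289 + 98.03772196) = 10.8547.
z* = 1.282, so margin of error = 1.282 × 10.8547 = 13.9157.
Difference in means = 515 − 392 = 123.0000.
123.0000 ± 13.9157 → (109.08, 136.92).

(109.08, 136.92)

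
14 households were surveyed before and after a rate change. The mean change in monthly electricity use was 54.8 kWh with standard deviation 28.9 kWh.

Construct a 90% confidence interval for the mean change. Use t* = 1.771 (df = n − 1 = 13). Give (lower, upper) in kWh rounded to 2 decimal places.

Paired design: SE = s_d/√n = 28.9/√14 = 7.7238.
t* = 1.771; margin of error = 1.771 × 7.7238 = 13.6788.
54.8 ± 13.6788 → (41.12, 68.48).

(41.12, 68.48)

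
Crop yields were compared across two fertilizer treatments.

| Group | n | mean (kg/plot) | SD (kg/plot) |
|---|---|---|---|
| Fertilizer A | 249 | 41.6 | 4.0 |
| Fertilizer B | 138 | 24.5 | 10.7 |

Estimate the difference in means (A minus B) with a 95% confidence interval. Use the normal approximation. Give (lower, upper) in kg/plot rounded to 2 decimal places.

Standard errors of each mean: 4.0/√249 = 0.2535 and 10.7/√138 = 0.9108.
SE(x̄₁ − x̄₂) = √(0.2535² + 0.9108²) = 0.9454 for independent samples with unequal variances.
With z* = 1.960, the margin is 1.960 × 0.9454 = 1.8530.
x̄₁ − x̄₂ = 41.6 − 24.5 = 17.1000; the interval is 17.1000 ± 1.8530 = (15.25, 18.95).

(15.25, 18.95)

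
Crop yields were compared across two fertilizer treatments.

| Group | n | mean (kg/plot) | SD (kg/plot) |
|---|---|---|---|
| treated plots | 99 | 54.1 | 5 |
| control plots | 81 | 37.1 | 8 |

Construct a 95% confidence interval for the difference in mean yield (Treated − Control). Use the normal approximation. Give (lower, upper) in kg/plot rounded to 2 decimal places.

SE₁ = s₁/√n₁ = 5/√99 = 0.5025; SE₂ = 8/√81 = 0.8889.
Independent samples, unequal variances: SE_diff = √(SE₁² + SE₂²) = √(0.25250625 + 0.79014321) = 1.0211.
z* = 1.960, so margin of error = 1.960 × 1.0211 = 2.0014.
Difference in means = 54.1 − 37.1 = 17.0000.
17.0000 ± 2.0014 → (15.00, 19.00).

(15.00, 19.00)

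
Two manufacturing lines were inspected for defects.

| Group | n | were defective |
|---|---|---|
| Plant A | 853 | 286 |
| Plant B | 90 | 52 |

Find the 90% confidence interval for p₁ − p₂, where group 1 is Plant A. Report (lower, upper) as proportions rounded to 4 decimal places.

(-0.3322, -0.1528)

First, p̂₁ = 286/853 = 0.3353; p̂₂ = 52/90 = 0.5778.
The two standard errors are √(0.3353×0.6647/853) = 0.01616 and √(0.5778×0.4222/90) = 0.05206.
Because the samples are independent, SE_diff = √(0.01616² + 0.05206²) = 0.05451.
Using z* = 1.645 for 90%, ME = 1.645 × 0.05451 = 0.08967.
p̂₁ − p̂₂ = -0.2425; interval -0.2425 ± 0.08967 gives (-0.3322, -0.1528).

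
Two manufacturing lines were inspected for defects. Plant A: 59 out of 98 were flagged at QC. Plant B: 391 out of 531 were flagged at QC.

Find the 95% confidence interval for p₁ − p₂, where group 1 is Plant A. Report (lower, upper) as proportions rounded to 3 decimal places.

First, p̂₁ = 59/98 = 0.6020; p̂₂ = 391/531 = 0.7363.
The two standard errors are √(0.6020×0.3980/98) = 0.04945 and √(0.7363×0.2637/531) = 0.01912.
Because the samples are independent, SE_diff = √(0.04945² + 0.01912²) = 0.05302.
Using z* = 1.960 for 95%, ME = 1.960 × 0.05302 = 0.10392.
p̂₁ − p̂₂ = -0.1343; interval -0.1343 ± 0.10392 gives (-0.238, -0.030).

(-0.238, -0.030)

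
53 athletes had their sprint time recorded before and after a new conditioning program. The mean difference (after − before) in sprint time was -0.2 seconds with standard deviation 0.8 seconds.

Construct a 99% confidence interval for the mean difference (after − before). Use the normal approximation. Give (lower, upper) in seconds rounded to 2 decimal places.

Paired design: SE = s_d/√n = 0.8/√53 = 0.1099.
z* = 2.576; margin of error = 2.576 × 0.1099 = 0.2831.
-0.2 ± 0.2831 → (-0.48, 0.08).

(-0.48, 0.08)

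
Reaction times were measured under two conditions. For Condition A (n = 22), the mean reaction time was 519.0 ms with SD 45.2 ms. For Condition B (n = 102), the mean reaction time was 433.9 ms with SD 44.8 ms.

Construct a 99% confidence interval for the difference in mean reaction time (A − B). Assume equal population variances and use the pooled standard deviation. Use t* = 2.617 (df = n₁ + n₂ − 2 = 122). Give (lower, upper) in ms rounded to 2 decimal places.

(57.50, 112.70)

Pooled variance s_p² = [21·45.2² + 101·44.8²] / (22+102−2) = 2013.2367, so s_p = 44.8691.
SE_diff = s_p·√(1/n₁ + 1/n₂) = 44.8691·√(1/22 + 1/102) = 10.5474.
t* = 2.617; margin = 2.617 × 10.5474 = 27.6025.
Difference = 519.0 − 433.9 = 85.1000.
85.1000 ± 27.6025 → (57.50, 112.70).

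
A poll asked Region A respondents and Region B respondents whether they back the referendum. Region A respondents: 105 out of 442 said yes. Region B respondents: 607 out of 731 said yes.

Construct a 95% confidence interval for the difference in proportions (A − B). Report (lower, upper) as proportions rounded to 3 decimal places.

p̂₁ = 105/442 = 0.2376 and p̂₂ = 607/731 = 0.8304.
SE₁ = √(p̂₁(1−p̂₁)/n₁) = √(0.2376·0.7624/442) = 0.02024; SE₂ = √(0.8304·0.1696/731) = 0.01388.
Independent samples: SE of the difference = √(SE₁² + SE₂²) = √(0.0004096576 + 0.0001926544) = 0.02454.
z* for 95% confidence is 1.960, so the margin of error is 1.960 × 0.02454 = 0.04810.
Point estimate p̂₁ − p̂₂ = 0.2376 − 0.8304 = -0.5928.
-0.5928 ± 0.04810 → (-0.641, -0.545).

(-0.641, -0.545)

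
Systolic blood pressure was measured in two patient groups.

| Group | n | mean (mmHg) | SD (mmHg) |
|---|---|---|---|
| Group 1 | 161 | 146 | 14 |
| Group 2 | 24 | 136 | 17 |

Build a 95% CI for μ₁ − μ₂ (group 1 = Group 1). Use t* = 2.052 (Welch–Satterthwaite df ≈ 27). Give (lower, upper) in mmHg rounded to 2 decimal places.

SE₁ = s₁/√n₁ = 14/√161 = 1.1034; SE₂ = 17/√24 = 3.4701.
Independent samples, unequal variances: SE_diff = √(SE₁² + SE₂²) = √(1.21749156 + 12.04159401) = 3.6413.
t* = 2.052, so margin of error = 2.052 × 3.6413 = 7.4719.
Difference in means = 146 − 136 = 10.0000.
10.0000 ± 7.4719 → (2.53, 17.47).

(2.53, 17.47)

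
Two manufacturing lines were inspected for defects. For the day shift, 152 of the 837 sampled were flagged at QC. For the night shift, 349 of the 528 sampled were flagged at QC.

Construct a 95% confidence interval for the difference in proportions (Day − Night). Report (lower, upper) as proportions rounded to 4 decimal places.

Sample proportions: 152/837 = 0.1816, 349/528 = 0.6610.
Each SE is √(p̂(1−p̂)/n): √(0.1816·0.8184/837) = 0.01333 and √(0.6610·0.3390/528) = 0.02060.
SE(p̂₁ − p̂₂) = √(SE₁² + SE₂²) = √(0.0001776889 + 0.00042436) = 0.02454, since the two samples are independent.
At 95% confidence z* = 1.960; margin = 1.960 × 0.02454 = 0.04810.
The difference is 0.1816 − 0.6610 = -0.4794, so the interval is -0.4794 ± 0.04810 = (-0.5275, -0.4313).

(-0.5275, -0.4313)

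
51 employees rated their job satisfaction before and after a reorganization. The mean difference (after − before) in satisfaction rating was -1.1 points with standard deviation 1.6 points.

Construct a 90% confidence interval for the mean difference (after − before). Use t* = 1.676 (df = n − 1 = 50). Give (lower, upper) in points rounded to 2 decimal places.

Paired design: SE = s_d/√n = 1.6/√51 = 0.2240.
t* = 1.676; margin of error = 1.676 × 0.2240 = 0.3754.
-1.1 ± 0.3754 → (-1.48, -0.72).

(-1.48, -0.72)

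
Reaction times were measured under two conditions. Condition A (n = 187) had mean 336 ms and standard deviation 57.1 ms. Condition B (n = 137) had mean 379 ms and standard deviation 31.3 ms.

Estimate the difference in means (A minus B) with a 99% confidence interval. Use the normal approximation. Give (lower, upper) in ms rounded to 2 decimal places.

SE₁ = s₁/√n₁ = 57.1/√187 = 4.1756; SE₂ = 31.3/√137 = 2.6741.
Independent samples, unequal variances: SE_diff = √(SE₁² + SE₂²) = √(17.43563536 + 7.15081081) = 4.9585.
z* = 2.576, so margin of error = 2.576 × 4.9585 = 12.7731.
Difference in means = 336 − 379 = -43.0000.
-43.0000 ± 12.7731 → (-55.77, -30.23).

(-55.77, -30.23)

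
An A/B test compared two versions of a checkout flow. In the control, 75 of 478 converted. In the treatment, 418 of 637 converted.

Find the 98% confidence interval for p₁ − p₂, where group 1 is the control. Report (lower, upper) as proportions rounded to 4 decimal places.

Sample proportions: 75/478 = 0.1569, 418/637 = 0.6562.
Each SE is √(p̂(1−p̂)/n): √(0.1569·0.8431/478) = 0.01664 and √(0.6562·0.3438/637) = 0.01882.
SE(p̂₁ − p̂₂) = √(SE₁² + SE₂²) = √(0.0002768896 + 0.0003541924) = 0.02512, since the two samples are independent.
At 98% confidence z* = 2.326; margin = 2.326 × 0.02512 = 0.05843.
The difference is 0.1569 − 0.6562 = -0.4993, so the interval is -0.4993 ± 0.05843 = (-0.5577, -0.4409).

(-0.5577, -0.4409)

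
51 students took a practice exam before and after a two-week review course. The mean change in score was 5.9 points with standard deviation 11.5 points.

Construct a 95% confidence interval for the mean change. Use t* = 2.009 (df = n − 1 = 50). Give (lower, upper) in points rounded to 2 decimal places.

(2.66, 9.14)

Paired design: SE = s_d/√n = 11.5/√51 = 1.6103.
t* = 2.009; margin of error = 2.009 × 1.6103 = 3.2351.
5.9 ± 3.2351 → (2.66, 9.14).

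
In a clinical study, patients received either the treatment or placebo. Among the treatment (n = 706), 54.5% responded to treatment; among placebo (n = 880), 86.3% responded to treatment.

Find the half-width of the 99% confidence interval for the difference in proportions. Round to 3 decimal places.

0.057

The two standard errors are √(0.5450×0.4550/706) = 0.01874 and √(0.8630×0.1370/880) = 0.01159.
Because the samples are independent, SE_diff = √(0.01874² + 0.01159²) = 0.02203.
Using z* = 2.576 for 99%, ME = 2.576 × 0.02203 = 0.05675.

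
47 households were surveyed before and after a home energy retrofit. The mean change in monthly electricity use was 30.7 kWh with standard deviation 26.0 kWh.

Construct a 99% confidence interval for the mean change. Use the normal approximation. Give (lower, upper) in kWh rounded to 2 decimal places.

This is a matched-pairs design, so SE = s_d/√n = 26.0/√47 = 3.7925.
Margin = 2.576 × 3.7925 = 9.7695; the interval is 30.7 ± 9.7695 = (20.93, 40.47).

(20.93, 40.47)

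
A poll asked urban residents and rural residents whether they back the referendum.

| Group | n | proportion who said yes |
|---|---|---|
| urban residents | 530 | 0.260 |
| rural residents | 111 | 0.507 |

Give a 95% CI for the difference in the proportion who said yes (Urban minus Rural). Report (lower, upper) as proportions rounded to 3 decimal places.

(-0.347, -0.147)

Each SE is √(p̂(1−p̂)/n): √(0.2600·0.7400/530) = 0.01905 and √(0.5070·0.4930/111) = 0.04745.
SE(p̂₁ − p̂₂) = √(SE₁² + SE₂²) = √(0.0003629025 + 0.0022515025) = 0.05113, since the two samples are independent.
At 95% confidence z* = 1.960; margin = 1.960 × 0.05113 = 0.10021.
The difference is 0.2600 − 0.5070 = -0.2470, so the interval is -0.2470 ± 0.10021 = (-0.347, -0.147).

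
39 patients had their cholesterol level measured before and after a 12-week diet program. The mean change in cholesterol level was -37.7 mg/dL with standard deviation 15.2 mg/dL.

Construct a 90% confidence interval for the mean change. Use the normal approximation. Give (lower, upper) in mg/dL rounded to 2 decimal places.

(-41.70, -33.70)

This is a matched-pairs design, so SE = s_d/√n = 15.2/√39 = 2.4339.
Margin = 1.645 × 2.4339 = 4.0038; the interval is -37.7 ± 4.0038 = (-41.70, -33.70).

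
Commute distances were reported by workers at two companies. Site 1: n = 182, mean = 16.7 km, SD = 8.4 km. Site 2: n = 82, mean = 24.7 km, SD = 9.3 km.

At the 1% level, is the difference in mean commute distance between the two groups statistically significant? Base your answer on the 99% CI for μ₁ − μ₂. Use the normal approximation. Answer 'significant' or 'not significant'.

Per-group SEs: s₁/√n₁ = 8.4/√182 = 0.6226, s₂/√n₂ = 9.3/√82 = 1.0270.
Unpooled SE of the difference: √(0.38763076 + 1.054729) = 1.2010.
Margin of error = z* · SE = 2.576 × 1.2010 = 3.0938.
x̄₁ − x̄₂ = 16.7 − 24.7 = -8.0000.
CI: -8.0000 ± 3.0938 = (-11.0938, -4.9062).
The interval (-11.0938, -4.9062) does not contain 0, so the difference is significant.

significant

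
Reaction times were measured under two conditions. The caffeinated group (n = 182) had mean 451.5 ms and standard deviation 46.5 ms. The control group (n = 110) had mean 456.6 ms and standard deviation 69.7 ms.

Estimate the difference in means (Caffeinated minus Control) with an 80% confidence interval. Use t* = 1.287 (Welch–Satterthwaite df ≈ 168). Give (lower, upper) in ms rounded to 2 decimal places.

(-14.73, 4.53)

SE₁ = s₁/√n₁ = 46.5/√182 = 3.4468; SE₂ = 69.7/√110 = 6.6456.
Independent samples, unequal variances: SE_diff = √(SE₁² + SE₂²) = √(11.88043024 + 44.16399936) = 7.4863.
t* = 1.287, so margin of error = 1.287 × 7.4863 = 9.6349.
Difference in means = 451.5 − 456.6 = -5.1000.
-5.1000 ± 9.6349 → (-14.73, 4.53).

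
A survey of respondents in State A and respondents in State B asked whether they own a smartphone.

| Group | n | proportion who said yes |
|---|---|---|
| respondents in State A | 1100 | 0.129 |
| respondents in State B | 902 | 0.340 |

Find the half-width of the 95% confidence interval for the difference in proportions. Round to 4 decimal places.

SE₁ = √(p̂₁(1−p̂₁)/n₁) = √(0.1290·0.8710/1100) = 0.01011; SE₂ = √(0.3400·0.6600/902) = 0.01577.
Independent samples: SE of the difference = √(SE₁² + SE₂²) = √(0.0001022121 + 0.0002486929) = 0.01873.
z* for 95% confidence is 1.960, so the margin of error is 1.960 × 0.01873 = 0.03671.

0.0367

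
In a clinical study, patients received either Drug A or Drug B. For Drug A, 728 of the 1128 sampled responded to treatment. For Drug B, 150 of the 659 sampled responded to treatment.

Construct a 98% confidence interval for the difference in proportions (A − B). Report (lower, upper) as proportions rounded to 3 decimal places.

First, p̂₁ = 728/1128 = 0.6454; p̂₂ = 150/659 = 0.2276.
The two standard errors are √(0.6454×0.3546/1128) = 0.01424 and √(0.2276×0.7724/659) = 0.01633.
Because the samples are independent, SE_diff = √(0.01424² + 0.01633²) = 0.02167.
Using z* = 2.326 for 98%, ME = 2.326 × 0.02167 = 0.05040.
p̂₁ − p̂₂ = 0.4178; interval 0.4178 ± 0.05040 gives (0.367, 0.468).

(0.367, 0.468)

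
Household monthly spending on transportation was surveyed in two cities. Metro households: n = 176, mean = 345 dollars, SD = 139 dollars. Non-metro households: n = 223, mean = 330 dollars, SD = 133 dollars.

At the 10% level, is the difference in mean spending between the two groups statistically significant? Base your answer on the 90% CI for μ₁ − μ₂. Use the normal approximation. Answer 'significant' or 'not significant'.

Standard errors of each mean: 139/√176 = 10.4775 and 133/√223 = 8.9063.
SE(x̄₁ − x̄₂) = √(10.4775² + 8.9063²) = 13.7514 for independent samples with unequal variances.
With z* = 1.645, the margin is 1.645 × 13.7514 = 22.6211.
x̄₁ − x̄₂ = 345 − 330 = 15.0000; the interval is 15.0000 ± 22.6211 = (-7.6211, 37.6211).
The interval (-7.6211, 37.6211) contains 0, so the difference is not significant.

not significant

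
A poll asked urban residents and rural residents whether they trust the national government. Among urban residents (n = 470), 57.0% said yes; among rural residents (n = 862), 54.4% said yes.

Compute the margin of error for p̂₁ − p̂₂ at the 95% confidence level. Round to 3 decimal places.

Each SE is √(p̂(1−p̂)/n): √(0.5700·0.4300/470) = 0.02284 and √(0.5440·0.4560/862) = 0.01696.
SE(p̂₁ − p̂₂) = √(SE₁² + SE₂²) = √(0.0005216656 + 0.0002876416) = 0.02845, since the two samples are independent.
At 95% confidence z* = 1.960; margin = 1.960 × 0.02845 = 0.05576.

0.056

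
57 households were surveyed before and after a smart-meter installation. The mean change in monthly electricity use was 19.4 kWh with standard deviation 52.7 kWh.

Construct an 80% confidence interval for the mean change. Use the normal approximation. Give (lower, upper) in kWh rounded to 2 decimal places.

Paired design: SE = s_d/√n = 52.7/√57 = 6.9803.
z* = 1.282; margin of error = 1.282 × 6.9803 = 8.9487.
19.4 ± 8.9487 → (10.45, 28.35).

(10.45, 28.35)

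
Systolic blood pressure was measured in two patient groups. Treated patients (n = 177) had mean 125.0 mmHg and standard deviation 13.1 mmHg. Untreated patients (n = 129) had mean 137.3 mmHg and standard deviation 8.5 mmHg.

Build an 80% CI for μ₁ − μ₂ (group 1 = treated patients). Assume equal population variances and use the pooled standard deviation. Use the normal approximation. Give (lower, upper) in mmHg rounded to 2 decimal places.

(-13.99, -10.61)

Pooled variance s_p² = [176·13.1² + 128·8.5²] / (177+129−2) = 129.7742, so s_p = 11.3918.
SE_diff = s_p·√(1/n₁ + 1/n₂) = 11.3918·√(1/177 + 1/129) = 1.3188.
z* = 1.282; margin = 1.282 × 1.3188 = 1.6907.
Difference = 125.0 − 137.3 = -12.3000.
-12.3000 ± 1.6907 → (-13.99, -10.61).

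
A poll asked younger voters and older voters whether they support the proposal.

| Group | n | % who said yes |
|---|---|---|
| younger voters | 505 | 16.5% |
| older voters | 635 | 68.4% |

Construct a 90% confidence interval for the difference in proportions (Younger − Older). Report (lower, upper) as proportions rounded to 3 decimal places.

(-0.560, -0.478)

SE₁ = √(p̂₁(1−p̂₁)/n₁) = √(0.1650·0.8350/505) = 0.01652; SE₂ = √(0.6840·0.3160/635) = 0.01845.
Independent samples: SE of the difference = √(SE₁² + SE₂²) = √(0.0002729104 + 0.0003404025) = 0.02477.
z* for 90% confidence is 1.645, so the margin of error is 1.645 × 0.02477 = 0.04075.
Point estimate p̂₁ − p̂₂ = 0.1650 − 0.6840 = -0.5190.
-0.5190 ± 0.04075 → (-0.560, -0.478).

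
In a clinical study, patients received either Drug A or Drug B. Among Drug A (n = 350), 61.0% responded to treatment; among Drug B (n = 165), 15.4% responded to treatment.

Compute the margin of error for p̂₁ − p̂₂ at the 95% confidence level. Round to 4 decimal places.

0.0751

SE₁ = √(p̂₁(1−p̂₁)/n₁) = √(0.6100·0.3900/350) = 0.02607; SE₂ = √(0.1540·0.8460/165) = 0.02810.
Independent samples: SE of the difference = √(SE₁² + SE₂²) = √(0.0006796449 + 0.00078961) = 0.03833.
z* for 95% confidence is 1.960, so the margin of error is 1.960 × 0.03833 = 0.07513.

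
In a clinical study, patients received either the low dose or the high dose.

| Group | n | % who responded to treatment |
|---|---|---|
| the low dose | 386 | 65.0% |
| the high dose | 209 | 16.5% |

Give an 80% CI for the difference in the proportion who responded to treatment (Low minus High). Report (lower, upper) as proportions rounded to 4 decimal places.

(0.4397, 0.5303)

SE₁ = √(p̂₁(1−p̂₁)/n₁) = √(0.6500·0.3500/386) = 0.02428; SE₂ = √(0.1650·0.8350/209) = 0.02568.
Independent samples: SE of the difference = √(SE₁² + SE₂²) = √(0.0005895184 + 0.0006594624) = 0.03534.
z* for 80% confidence is 1.282, so the margin of error is 1.282 × 0.03534 = 0.04531.
Point estimate p̂₁ − p̂₂ = 0.6500 − 0.1650 = 0.4850.
0.4850 ± 0.04531 → (0.4397, 0.5303).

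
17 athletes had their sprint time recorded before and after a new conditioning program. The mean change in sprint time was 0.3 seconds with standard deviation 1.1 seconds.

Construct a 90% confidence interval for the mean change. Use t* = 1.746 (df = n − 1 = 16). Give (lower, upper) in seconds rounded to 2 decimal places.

(-0.17, 0.77)

This is a matched-pairs design, so SE = s_d/√n = 1.1/√17 = 0.2668.
Margin = 1.746 × 0.2668 = 0.4658; the interval is 0.3 ± 0.4658 = (-0.17, 0.77).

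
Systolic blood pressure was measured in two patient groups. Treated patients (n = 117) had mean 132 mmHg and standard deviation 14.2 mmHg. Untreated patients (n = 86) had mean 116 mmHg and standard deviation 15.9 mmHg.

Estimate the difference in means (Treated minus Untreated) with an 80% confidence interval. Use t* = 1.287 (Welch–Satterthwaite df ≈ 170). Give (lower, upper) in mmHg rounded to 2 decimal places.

Standard errors of each mean: 14.2/√117 = 1.3128 and 15.9/√86 = 1.7145.
SE(x̄₁ − x̄₂) = √(1.3128² + 1.7145²) = 2.1594 for independent samples with unequal variances.
With t* = 1.287, the margin is 1.287 × 2.1594 = 2.7791.
x̄₁ − x̄₂ = 132 − 116 = 16.0000; the interval is 16.0000 ± 2.7791 = (13.22, 18.78).

(13.22, 18.78)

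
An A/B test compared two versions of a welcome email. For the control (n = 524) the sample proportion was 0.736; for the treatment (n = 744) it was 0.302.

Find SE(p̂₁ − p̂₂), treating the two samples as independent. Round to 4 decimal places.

0.0256

Each SE is √(p̂(1−p̂)/n): √(0.7360·0.2640/524) = 0.01926 and √(0.3020·0.6980/744) = 0.01683.
SE(p̂₁ − p̂₂) = √(SE₁² + SE₂²) = √(0.0003709476 + 0.0002832489) = 0.02558, since the two samples are independent.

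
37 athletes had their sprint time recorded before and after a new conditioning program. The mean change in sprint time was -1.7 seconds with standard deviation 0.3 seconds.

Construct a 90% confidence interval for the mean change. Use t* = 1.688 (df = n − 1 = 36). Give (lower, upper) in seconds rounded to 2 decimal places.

Paired design: SE = s_d/√n = 0.3/√37 = 0.0493.
t* = 1.688; margin of error = 1.688 × 0.0493 = 0.0832.
-1.7 ± 0.0832 → (-1.78, -1.62).

(-1.78, -1.62)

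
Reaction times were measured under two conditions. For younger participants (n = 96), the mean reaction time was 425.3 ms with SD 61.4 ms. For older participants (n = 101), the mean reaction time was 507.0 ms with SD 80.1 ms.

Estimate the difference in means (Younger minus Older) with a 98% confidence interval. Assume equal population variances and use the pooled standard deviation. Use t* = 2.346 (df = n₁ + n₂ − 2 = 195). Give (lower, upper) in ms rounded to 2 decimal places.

s_p = √[((n₁−1)s₁² + (n₂−1)s₂²)/(n₁+n₂−2)] = √[(95·61.4² + 100·80.1²)/195] = 71.6024.
SE = 71.6024·√(1/96 + 1/101) = 10.2062.
With t* = 2.346, margin = 2.346 × 10.2062 = 23.9437.
x̄₁ − x̄₂ = 425.3 − 507.0 = -81.7000; interval -81.7000 ± 23.9437 = (-105.64, -57.76).

(-105.64, -57.76)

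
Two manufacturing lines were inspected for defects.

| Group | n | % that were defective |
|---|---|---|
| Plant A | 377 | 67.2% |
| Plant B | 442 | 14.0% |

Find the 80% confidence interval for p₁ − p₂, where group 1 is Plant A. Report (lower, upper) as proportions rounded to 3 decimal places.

Each SE is √(p̂(1−p̂)/n): √(0.6720·0.3280/377) = 0.02418 and √(0.1400·0.8600/442) = 0.01650.
SE(p̂₁ − p̂₂) = √(SE₁² + SE₂²) = √(0.0005846724 + 0.00027225) = 0.02927, since the two samples are independent.
At 80% confidence z* = 1.282; margin = 1.282 × 0.02927 = 0.03752.
The difference is 0.6720 − 0.1400 = 0.5320, so the interval is 0.5320 ± 0.03752 = (0.494, 0.570).

(0.494, 0.570)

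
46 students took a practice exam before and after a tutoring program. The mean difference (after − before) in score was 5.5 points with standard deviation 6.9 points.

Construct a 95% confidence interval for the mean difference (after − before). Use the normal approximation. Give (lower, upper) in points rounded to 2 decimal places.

(3.51, 7.49)

This is a matched-pairs design, so SE = s_d/√n = 6.9/√46 = 1.0173.
Margin = 1.960 × 1.0173 = 1.9939; the interval is 5.5 ± 1.9939 = (3.51, 7.49).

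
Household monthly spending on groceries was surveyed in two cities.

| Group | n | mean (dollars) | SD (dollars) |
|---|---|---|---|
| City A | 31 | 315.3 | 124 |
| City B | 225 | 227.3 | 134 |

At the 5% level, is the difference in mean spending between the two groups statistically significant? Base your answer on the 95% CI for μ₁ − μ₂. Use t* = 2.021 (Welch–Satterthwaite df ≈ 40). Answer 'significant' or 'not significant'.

Per-group SEs: s₁/√n₁ = 124/√31 = 22.2711, s₂/√n₂ = 134/√225 = 8.9333.
Unpooled SE of the difference: √(496.00189521 + 79.80384889) = 23.9960.
Margin of error = t* · SE = 2.021 × 23.9960 = 48.4959.
x̄₁ − x̄₂ = 315.3 − 227.3 = 88.0000.
CI: 88.0000 ± 48.4959 = (39.5041, 136.4959).
The interval (39.5041, 136.4959) does not contain 0, so the difference is significant.

significant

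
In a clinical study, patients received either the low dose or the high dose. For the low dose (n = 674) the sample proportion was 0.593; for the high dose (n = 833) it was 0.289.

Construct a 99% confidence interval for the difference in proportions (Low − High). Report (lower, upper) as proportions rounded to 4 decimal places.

(0.2407, 0.3673)

Each SE is √(p̂(1−p̂)/n): √(0.5930·0.4070/674) = 0.01892 and √(0.2890·0.7110/833) = 0.01571.
SE(p̂₁ − p̂₂) = √(SE₁² + SE₂²) = √(0.0003579664 + 0.0002468041) = 0.02459, since the two samples are independent.
At 99% confidence z* = 2.576; margin = 2.576 × 0.02459 = 0.06334.
The difference is 0.5930 − 0.2890 = 0.3040, so the interval is 0.3040 ± 0.06334 = (0.2407, 0.3673).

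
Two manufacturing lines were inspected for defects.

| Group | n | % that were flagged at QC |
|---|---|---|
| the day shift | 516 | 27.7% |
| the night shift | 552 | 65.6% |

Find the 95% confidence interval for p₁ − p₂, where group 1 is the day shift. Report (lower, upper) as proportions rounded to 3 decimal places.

The two standard errors are √(0.2770×0.7230/516) = 0.01970 and √(0.6560×0.3440/552) = 0.02022.
Because the samples are independent, SE_diff = √(0.01970² + 0.02022²) = 0.02823.
Using z* = 1.960 for 95%, ME = 1.960 × 0.02823 = 0.05533.
p̂₁ − p̂₂ = -0.3790; interval -0.3790 ± 0.05533 gives (-0.434, -0.324).

(-0.434, -0.324)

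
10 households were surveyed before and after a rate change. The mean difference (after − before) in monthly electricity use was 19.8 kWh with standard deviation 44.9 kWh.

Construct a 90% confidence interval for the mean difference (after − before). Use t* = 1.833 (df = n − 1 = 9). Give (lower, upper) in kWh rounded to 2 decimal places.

(-6.23, 45.83)

Paired design: SE = s_d/√n = 44.9/√10 = 14.1986.
t* = 1.833; margin of error = 1.833 × 14.1986 = 26.0260.
19.8 ± 26.0260 → (-6.23, 45.83).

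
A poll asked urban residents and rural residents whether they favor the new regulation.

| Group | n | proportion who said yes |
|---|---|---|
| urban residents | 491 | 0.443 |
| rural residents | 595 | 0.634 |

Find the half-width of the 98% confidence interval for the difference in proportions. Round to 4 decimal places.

0.0695

Each SE is √(p̂(1−p̂)/n): √(0.4430·0.5570/491) = 0.02242 and √(0.6340·0.3660/595) = 0.01975.
SE(p̂₁ − p̂₂) = √(SE₁² + SE₂²) = √(0.0005026564 + 0.0003900625) = 0.02988, since the two samples are independent.
At 98% confidence z* = 2.326; margin = 2.326 × 0.02988 = 0.06950.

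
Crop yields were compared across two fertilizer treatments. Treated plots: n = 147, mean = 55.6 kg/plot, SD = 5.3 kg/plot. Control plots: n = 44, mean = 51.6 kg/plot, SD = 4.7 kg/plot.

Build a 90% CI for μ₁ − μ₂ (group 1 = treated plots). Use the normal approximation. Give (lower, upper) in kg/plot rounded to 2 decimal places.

(2.63, 5.37)

SE₁ = s₁/√n₁ = 5.3/√147 = 0.4371; SE₂ = 4.7/√44 = 0.7086.
Independent samples, unequal variances: SE_diff = √(SE₁² + SE₂²) = √(0.19105641 + 0.50211396) = 0.8326.
z* = 1.645, so margin of error = 1.645 × 0.8326 = 1.3696.
Difference in means = 55.6 − 51.6 = 4.0000.
4.0000 ± 1.3696 → (2.63, 5.37).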